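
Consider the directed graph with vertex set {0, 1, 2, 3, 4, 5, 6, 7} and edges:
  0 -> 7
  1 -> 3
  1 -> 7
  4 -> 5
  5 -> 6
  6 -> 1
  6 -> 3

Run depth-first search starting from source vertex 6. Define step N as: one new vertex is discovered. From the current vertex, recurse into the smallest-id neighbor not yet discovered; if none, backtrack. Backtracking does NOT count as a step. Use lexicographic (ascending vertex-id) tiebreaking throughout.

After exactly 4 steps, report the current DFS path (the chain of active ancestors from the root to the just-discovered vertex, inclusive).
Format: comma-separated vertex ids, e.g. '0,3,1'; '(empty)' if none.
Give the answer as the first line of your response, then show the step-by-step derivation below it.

6,1,7

step 1: discover 6; path=6; order=6
step 2: discover 1; path=6>1; order=6,1
step 3: discover 3; path=6>1>3; order=6,1,3
step 4: discover 7; path=6>1>7; order=6,1,3,7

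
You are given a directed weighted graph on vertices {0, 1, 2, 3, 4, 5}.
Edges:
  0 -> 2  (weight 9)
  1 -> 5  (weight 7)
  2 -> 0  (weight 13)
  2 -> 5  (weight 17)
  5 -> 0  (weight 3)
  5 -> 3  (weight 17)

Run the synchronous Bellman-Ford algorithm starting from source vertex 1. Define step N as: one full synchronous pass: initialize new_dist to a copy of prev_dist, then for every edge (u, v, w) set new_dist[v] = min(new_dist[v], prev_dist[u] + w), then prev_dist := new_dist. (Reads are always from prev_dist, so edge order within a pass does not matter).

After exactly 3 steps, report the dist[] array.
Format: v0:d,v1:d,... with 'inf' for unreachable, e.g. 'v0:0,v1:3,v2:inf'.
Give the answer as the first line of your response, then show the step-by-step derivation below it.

v0:10,v1:0,v2:19,v3:24,v4:inf,v5:7

step 1: dist = v0:inf,v1:0,v2:inf,v3:inf,v4:inf,v5:7
step 2: dist = v0:10,v1:0,v2:inf,v3:24,v4:inf,v5:7
step 3: dist = v0:10,v1:0,v2:19,v3:24,v4:inf,v5:7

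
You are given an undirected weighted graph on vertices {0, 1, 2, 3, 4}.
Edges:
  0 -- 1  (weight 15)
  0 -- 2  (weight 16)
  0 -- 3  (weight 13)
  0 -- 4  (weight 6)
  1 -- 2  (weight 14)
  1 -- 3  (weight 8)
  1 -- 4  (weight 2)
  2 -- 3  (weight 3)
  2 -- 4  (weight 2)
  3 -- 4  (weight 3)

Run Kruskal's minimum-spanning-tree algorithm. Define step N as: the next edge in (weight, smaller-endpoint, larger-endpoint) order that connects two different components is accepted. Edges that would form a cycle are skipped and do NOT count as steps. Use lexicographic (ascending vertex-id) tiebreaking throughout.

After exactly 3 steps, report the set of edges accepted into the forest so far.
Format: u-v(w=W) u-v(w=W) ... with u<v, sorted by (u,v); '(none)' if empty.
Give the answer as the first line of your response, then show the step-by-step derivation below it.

1-4(w=2) 2-3(w=3) 2-4(w=2)

step 1: add edge 1-4 (w=2); MST = {1-4(w=2)}
step 2: add edge 2-4 (w=2); MST = {1-4(w=2) 2-4(w=2)}
step 3: add edge 2-3 (w=3); MST = {1-4(w=2) 2-3(w=3) 2-4(w=2)}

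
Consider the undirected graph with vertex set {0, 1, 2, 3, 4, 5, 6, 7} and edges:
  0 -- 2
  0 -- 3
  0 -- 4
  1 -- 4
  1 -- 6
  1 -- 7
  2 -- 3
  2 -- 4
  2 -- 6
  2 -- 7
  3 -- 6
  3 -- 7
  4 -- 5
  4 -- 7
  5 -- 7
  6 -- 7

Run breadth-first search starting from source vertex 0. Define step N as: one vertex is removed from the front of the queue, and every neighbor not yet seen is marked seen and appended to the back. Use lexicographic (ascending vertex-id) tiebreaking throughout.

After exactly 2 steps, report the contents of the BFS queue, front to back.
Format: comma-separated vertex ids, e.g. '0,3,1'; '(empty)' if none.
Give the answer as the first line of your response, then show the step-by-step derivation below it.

3,4,6,7

step 1: dequeue 0; queue=[2,3,4]; order=0
step 2: dequeue 2; queue=[3,4,6,7]; order=0,2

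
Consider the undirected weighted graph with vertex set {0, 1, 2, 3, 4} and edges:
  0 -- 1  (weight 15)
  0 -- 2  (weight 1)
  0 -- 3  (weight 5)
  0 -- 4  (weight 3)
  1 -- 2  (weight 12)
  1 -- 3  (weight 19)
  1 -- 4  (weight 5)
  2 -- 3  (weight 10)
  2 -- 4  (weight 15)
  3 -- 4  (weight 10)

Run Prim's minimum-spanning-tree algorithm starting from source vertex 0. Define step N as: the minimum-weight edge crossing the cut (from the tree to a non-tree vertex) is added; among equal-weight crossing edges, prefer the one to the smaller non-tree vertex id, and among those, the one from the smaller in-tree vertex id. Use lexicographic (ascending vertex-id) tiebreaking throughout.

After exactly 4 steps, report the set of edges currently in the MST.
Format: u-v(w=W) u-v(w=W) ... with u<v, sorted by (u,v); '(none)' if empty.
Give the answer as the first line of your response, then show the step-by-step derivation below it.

0-2(w=1) 0-3(w=5) 0-4(w=3) 1-4(w=5)

step 1: add edge 0-2 (w=1); MST = {0-2(w=1)}
step 2: add edge 0-4 (w=3); MST = {0-2(w=1) 0-4(w=3)}
step 3: add edge 1-4 (w=5); MST = {0-2(w=1) 0-4(w=3) 1-4(w=5)}
step 4: add edge 0-3 (w=5); MST = {0-2(w=1) 0-3(w=5) 0-4(w=3) 1-4(w=5)}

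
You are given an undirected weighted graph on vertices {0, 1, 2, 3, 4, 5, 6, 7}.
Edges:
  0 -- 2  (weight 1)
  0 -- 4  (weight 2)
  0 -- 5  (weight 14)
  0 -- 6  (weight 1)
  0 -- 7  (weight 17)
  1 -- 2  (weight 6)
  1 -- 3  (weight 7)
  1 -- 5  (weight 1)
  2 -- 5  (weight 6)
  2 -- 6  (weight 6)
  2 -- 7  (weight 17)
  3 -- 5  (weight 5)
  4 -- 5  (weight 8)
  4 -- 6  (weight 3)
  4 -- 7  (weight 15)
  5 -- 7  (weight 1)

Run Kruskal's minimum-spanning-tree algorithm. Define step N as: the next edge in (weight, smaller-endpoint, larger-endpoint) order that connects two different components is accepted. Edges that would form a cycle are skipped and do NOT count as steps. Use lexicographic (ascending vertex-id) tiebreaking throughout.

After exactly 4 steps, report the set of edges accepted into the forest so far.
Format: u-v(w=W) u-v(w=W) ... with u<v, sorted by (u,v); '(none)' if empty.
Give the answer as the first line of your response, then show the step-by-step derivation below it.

0-2(w=1) 0-6(w=1) 1-5(w=1) 5-7(w=1)

step 1: add edge 0-2 (w=1); MST = {0-2(w=1)}
step 2: add edge 0-6 (w=1); MST = {0-2(w=1) 0-6(w=1)}
step 3: add edge 1-5 (w=1); MST = {0-2(w=1) 0-6(w=1) 1-5(w=1)}
step 4: add edge 5-7 (w=1); MST = {0-2(w=1) 0-6(w=1) 1-5(w=1) 5-7(w=1)}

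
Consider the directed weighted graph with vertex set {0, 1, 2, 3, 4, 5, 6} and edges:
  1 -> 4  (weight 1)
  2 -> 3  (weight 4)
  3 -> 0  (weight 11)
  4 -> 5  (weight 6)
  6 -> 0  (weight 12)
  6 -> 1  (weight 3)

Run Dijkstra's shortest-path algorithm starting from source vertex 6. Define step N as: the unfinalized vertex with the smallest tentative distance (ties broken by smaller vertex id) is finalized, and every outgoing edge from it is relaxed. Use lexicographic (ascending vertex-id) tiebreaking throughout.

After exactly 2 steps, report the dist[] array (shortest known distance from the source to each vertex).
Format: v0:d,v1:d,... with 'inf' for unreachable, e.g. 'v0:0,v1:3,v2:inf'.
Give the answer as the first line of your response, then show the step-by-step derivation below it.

v0:12,v1:3,v2:inf,v3:inf,v4:4,v5:inf,v6:0

step 1: dist = v0:12,v1:3,v2:inf,v3:inf,v4:inf,v5:inf,v6:0
step 2: dist = v0:12,v1:3,v2:inf,v3:inf,v4:4,v5:inf,v6:0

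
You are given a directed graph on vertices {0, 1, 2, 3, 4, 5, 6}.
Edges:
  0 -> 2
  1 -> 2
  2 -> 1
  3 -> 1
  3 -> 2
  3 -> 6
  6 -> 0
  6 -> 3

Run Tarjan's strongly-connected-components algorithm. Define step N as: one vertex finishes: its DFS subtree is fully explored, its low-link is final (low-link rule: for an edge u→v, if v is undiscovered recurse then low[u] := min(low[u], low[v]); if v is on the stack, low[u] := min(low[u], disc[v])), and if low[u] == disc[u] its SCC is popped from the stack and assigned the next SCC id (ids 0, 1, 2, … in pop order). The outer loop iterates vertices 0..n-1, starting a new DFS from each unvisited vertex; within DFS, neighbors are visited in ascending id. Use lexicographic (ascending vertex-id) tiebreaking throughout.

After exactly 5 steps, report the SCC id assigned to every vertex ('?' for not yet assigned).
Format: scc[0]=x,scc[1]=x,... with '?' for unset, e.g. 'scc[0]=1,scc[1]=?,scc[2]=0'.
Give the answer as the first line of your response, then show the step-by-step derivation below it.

scc[0]=1,scc[1]=0,scc[2]=0,scc[3]=2,scc[4]=?,scc[5]=?,scc[6]=2

step 1: low=(low[0]=0,low[1]=1,low[2]=1,low[3]=?,low[4]=?,low[5]=?,low[6]=?); scc=(scc[0]=?,scc[1]=?,scc[2]=?,scc[3]=?,scc[4]=?,scc[5]=?,scc[6]=?)
step 2: low=(low[0]=0,low[1]=1,low[2]=1,low[3]=?,low[4]=?,low[5]=?,low[6]=?); scc=(scc[0]=?,scc[1]=0,scc[2]=0,scc[3]=?,scc[4]=?,scc[5]=?,scc[6]=?)
step 3: low=(low[0]=0,low[1]=1,low[2]=1,low[3]=?,low[4]=?,low[5]=?,low[6]=?); scc=(scc[0]=1,scc[1]=0,scc[2]=0,scc[3]=?,scc[4]=?,scc[5]=?,scc[6]=?)
step 4: low=(low[0]=0,low[1]=1,low[2]=1,low[3]=3,low[4]=?,low[5]=?,low[6]=3); scc=(scc[0]=1,scc[1]=0,scc[2]=0,scc[3]=?,scc[4]=?,scc[5]=?,scc[6]=?)
step 5: low=(low[0]=0,low[1]=1,low[2]=1,low[3]=3,low[4]=?,low[5]=?,low[6]=3); scc=(scc[0]=1,scc[1]=0,scc[2]=0,scc[3]=2,scc[4]=?,scc[5]=?,scc[6]=2)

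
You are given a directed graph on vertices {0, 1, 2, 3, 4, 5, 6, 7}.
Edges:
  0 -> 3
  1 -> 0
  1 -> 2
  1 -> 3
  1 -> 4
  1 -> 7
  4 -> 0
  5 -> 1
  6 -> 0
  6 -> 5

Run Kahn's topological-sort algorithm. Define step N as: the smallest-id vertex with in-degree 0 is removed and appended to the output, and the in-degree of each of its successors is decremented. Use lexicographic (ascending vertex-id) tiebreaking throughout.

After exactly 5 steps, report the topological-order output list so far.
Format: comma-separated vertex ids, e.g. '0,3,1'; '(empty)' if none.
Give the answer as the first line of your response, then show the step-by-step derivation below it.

6,5,1,2,4

step 1: output 6; order=[6]; indeg=(2,1,1,2,1,0,0,1)
step 2: output 5; order=[6,5]; indeg=(2,0,1,2,1,0,0,1)
step 3: output 1; order=[6,5,1]; indeg=(1,0,0,1,0,0,0,0)
step 4: output 2; order=[6,5,1,2]; indeg=(1,0,0,1,0,0,0,0)
step 5: output 4; order=[6,5,1,2,4]; indeg=(0,0,0,1,0,0,0,0)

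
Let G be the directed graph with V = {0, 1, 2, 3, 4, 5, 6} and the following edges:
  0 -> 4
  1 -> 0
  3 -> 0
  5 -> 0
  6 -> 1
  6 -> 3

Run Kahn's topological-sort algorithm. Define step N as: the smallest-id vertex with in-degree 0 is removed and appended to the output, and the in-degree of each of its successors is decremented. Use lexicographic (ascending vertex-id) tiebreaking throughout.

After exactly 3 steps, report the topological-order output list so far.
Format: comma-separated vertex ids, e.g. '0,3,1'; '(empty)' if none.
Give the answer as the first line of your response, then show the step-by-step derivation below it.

2,5,6

step 1: output 2; order=[2]; indeg=(3,1,0,1,1,0,0)
step 2: output 5; order=[2,5]; indeg=(2,1,0,1,1,0,0)
step 3: output 6; order=[2,5,6]; indeg=(2,0,0,0,1,0,0)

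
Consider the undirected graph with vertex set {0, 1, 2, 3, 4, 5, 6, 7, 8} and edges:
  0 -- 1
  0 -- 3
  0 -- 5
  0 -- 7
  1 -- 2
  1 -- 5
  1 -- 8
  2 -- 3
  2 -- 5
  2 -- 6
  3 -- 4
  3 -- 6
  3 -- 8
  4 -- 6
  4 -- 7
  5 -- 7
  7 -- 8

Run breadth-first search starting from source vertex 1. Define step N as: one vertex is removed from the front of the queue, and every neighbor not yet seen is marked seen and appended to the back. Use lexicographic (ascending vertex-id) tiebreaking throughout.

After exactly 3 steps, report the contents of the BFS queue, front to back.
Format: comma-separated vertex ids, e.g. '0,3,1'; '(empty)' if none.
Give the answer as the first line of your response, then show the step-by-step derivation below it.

5,8,3,7,6

step 1: dequeue 1; queue=[0,2,5,8]; order=1
step 2: dequeue 0; queue=[2,5,8,3,7]; order=1,0
step 3: dequeue 2; queue=[5,8,3,7,6]; order=1,0,2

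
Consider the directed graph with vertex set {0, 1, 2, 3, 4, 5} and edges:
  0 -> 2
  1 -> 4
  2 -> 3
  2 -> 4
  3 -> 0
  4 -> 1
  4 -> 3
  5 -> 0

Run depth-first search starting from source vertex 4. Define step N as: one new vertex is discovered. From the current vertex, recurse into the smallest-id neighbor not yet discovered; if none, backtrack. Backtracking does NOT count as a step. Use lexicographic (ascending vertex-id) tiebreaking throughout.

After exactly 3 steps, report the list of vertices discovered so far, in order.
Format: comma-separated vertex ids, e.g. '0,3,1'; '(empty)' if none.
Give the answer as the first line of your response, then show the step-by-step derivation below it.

4,1,3

step 1: discover 4; path=4; order=4
step 2: discover 1; path=4>1; order=4,1
step 3: discover 3; path=4>3; order=4,1,3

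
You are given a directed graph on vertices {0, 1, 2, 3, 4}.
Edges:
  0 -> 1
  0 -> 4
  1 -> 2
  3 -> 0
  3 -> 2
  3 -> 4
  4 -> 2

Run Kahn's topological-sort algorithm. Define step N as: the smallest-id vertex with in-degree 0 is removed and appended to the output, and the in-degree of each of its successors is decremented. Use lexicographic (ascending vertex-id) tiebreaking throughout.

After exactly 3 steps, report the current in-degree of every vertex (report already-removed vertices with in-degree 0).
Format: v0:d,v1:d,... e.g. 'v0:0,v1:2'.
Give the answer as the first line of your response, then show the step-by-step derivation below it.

v0:0,v1:0,v2:1,v3:0,v4:0

step 1: output 3; order=[3]; indeg=(0,1,2,0,1)
step 2: output 0; order=[3,0]; indeg=(0,0,2,0,0)
step 3: output 1; order=[3,0,1]; indeg=(0,0,1,0,0)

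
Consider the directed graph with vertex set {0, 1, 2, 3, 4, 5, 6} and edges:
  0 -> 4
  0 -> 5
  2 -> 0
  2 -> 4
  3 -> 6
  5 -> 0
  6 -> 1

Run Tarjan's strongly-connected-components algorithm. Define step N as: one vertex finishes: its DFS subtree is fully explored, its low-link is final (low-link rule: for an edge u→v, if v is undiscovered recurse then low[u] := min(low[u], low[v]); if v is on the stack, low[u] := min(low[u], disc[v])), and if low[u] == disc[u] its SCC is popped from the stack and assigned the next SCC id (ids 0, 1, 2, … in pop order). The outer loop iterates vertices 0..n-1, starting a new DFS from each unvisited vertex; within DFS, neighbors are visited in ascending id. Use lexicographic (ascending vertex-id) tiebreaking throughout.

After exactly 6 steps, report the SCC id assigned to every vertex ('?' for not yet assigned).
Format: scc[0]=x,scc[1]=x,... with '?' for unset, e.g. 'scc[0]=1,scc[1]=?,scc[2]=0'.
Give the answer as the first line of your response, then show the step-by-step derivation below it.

scc[0]=1,scc[1]=2,scc[2]=3,scc[3]=?,scc[4]=0,scc[5]=1,scc[6]=4

step 1: low=(low[0]=0,low[1]=?,low[2]=?,low[3]=?,low[4]=1,low[5]=?,low[6]=?); scc=(scc[0]=?,scc[1]=?,scc[2]=?,scc[3]=?,scc[4]=0,scc[5]=?,scc[6]=?)
step 2: low=(low[0]=0,low[1]=?,low[2]=?,low[3]=?,low[4]=1,low[5]=0,low[6]=?); scc=(scc[0]=?,scc[1]=?,scc[2]=?,scc[3]=?,scc[4]=0,scc[5]=?,scc[6]=?)
step 3: low=(low[0]=0,low[1]=?,low[2]=?,low[3]=?,low[4]=1,low[5]=0,low[6]=?); scc=(scc[0]=1,scc[1]=?,scc[2]=?,scc[3]=?,scc[4]=0,scc[5]=1,scc[6]=?)
step 4: low=(low[0]=0,low[1]=3,low[2]=?,low[3]=?,low[4]=1,low[5]=0,low[6]=?); scc=(scc[0]=1,scc[1]=2,scc[2]=?,scc[3]=?,scc[4]=0,scc[5]=1,scc[6]=?)
step 5: low=(low[0]=0,low[1]=3,low[2]=4,low[3]=?,low[4]=1,low[5]=0,low[6]=?); scc=(scc[0]=1,scc[1]=2,scc[2]=3,scc[3]=?,scc[4]=0,scc[5]=1,scc[6]=?)
step 6: low=(low[0]=0,low[1]=3,low[2]=4,low[3]=5,low[4]=1,low[5]=0,low[6]=6); scc=(scc[0]=1,scc[1]=2,scc[2]=3,scc[3]=?,scc[4]=0,scc[5]=1,scc[6]=4)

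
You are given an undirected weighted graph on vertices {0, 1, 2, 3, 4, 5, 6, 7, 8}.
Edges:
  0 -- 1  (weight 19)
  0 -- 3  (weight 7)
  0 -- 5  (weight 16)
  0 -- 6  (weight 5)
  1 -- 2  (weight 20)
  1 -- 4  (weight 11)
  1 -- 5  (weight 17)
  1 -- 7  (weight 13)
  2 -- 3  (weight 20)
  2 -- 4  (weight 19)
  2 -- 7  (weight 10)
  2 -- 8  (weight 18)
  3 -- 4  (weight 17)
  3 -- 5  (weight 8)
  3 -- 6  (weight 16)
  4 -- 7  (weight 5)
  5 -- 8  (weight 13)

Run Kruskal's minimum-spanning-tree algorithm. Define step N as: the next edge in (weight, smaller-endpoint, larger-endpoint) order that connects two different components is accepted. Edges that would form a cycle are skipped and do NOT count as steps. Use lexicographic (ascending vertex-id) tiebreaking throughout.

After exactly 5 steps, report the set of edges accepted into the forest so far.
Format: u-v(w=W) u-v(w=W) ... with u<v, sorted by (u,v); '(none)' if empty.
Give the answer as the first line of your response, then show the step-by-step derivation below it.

0-3(w=7) 0-6(w=5) 2-7(w=10) 3-5(w=8) 4-7(w=5)

step 1: add edge 0-6 (w=5); MST = {0-6(w=5)}
step 2: add edge 4-7 (w=5); MST = {0-6(w=5) 4-7(w=5)}
step 3: add edge 0-3 (w=7); MST = {0-3(w=7) 0-6(w=5) 4-7(w=5)}
step 4: add edge 3-5 (w=8); MST = {0-3(w=7) 0-6(w=5) 3-5(w=8) 4-7(w=5)}
step 5: add edge 2-7 (w=10); MST = {0-3(w=7) 0-6(w=5) 2-7(w=10) 3-5(w=8) 4-7(w=5)}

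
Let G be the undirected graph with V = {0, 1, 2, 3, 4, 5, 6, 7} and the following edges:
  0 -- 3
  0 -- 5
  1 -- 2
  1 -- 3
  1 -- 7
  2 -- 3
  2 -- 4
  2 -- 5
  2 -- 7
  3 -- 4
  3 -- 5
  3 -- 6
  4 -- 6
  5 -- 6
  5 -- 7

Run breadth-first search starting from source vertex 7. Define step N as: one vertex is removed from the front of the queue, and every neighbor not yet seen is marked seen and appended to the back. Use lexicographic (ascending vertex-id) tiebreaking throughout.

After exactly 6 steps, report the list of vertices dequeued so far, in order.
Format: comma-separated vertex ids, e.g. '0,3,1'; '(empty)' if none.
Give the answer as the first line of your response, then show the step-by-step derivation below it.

7,1,2,5,3,4

step 1: dequeue 7; queue=[1,2,5]; order=7
step 2: dequeue 1; queue=[2,5,3]; order=7,1
step 3: dequeue 2; queue=[5,3,4]; order=7,1,2
step 4: dequeue 5; queue=[3,4,0,6]; order=7,1,2,5
step 5: dequeue 3; queue=[4,0,6]; order=7,1,2,5,3
step 6: dequeue 4; queue=[0,6]; order=7,1,2,5,3,4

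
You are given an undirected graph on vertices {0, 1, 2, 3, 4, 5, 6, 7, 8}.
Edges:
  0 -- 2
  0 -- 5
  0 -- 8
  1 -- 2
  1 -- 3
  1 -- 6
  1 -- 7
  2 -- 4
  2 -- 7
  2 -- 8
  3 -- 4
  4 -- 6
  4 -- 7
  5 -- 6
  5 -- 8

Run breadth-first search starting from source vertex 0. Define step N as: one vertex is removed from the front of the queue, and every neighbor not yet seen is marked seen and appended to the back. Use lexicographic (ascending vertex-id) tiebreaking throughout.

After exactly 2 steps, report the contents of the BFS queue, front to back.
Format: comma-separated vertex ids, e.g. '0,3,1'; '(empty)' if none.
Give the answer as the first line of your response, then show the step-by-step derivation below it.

5,8,1,4,7

step 1: dequeue 0; queue=[2,5,8]; order=0
step 2: dequeue 2; queue=[5,8,1,4,7]; order=0,2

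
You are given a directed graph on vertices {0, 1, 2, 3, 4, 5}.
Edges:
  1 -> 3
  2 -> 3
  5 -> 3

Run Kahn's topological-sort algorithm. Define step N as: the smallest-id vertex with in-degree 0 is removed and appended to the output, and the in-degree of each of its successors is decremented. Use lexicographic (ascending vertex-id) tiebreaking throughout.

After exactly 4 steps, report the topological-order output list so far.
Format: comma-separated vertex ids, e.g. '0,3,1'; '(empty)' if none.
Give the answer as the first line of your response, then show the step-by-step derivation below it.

0,1,2,4

step 1: output 0; order=[0]; indeg=(0,0,0,3,0,0)
step 2: output 1; order=[0,1]; indeg=(0,0,0,2,0,0)
step 3: output 2; order=[0,1,2]; indeg=(0,0,0,1,0,0)
step 4: output 4; order=[0,1,2,4]; indeg=(0,0,0,1,0,0)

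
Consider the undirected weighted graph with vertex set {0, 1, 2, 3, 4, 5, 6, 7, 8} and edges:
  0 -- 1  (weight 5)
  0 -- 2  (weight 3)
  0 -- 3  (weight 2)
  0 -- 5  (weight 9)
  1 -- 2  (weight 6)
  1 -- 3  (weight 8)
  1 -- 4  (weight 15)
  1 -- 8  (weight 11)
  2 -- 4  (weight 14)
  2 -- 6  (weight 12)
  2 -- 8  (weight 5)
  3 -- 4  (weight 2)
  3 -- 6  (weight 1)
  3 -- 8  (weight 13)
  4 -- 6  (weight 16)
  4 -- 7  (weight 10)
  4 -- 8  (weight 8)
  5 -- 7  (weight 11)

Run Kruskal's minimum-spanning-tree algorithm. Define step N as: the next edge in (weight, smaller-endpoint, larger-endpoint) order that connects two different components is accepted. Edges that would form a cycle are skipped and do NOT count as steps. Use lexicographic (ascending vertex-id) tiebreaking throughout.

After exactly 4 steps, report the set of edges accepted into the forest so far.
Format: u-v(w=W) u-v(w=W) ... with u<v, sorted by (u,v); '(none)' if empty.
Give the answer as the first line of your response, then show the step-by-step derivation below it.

0-2(w=3) 0-3(w=2) 3-4(w=2) 3-6(w=1)

step 1: add edge 3-6 (w=1); MST = {3-6(w=1)}
step 2: add edge 0-3 (w=2); MST = {0-3(w=2) 3-6(w=1)}
step 3: add edge 3-4 (w=2); MST = {0-3(w=2) 3-4(w=2) 3-6(w=1)}
step 4: add edge 0-2 (w=3); MST = {0-2(w=3) 0-3(w=2) 3-4(w=2) 3-6(w=1)}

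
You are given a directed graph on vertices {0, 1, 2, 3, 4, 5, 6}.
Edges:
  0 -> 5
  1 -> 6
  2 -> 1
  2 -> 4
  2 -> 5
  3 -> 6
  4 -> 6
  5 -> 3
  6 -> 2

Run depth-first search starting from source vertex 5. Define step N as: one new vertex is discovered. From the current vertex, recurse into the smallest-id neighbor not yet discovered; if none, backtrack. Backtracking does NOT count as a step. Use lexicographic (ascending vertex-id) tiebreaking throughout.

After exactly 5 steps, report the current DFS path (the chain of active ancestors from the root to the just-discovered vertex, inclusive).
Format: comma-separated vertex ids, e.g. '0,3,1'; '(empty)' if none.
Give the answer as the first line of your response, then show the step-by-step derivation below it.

5,3,6,2,1

step 1: discover 5; path=5; order=5
step 2: discover 3; path=5>3; order=5,3
step 3: discover 6; path=5>3>6; order=5,3,6
step 4: discover 2; path=5>3>6>2; order=5,3,6,2
step 5: discover 1; path=5>3>6>2>1; order=5,3,6,2,1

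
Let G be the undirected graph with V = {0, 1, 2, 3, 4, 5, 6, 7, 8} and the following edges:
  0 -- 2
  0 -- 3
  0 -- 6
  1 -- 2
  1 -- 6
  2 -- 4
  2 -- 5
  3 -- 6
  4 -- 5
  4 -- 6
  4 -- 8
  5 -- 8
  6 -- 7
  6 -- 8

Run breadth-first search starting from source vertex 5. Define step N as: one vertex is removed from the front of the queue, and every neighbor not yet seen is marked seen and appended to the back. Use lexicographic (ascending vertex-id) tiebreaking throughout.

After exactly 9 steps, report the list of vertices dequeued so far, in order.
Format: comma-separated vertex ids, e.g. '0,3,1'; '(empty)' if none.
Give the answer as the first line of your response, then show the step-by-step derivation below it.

5,2,4,8,0,1,6,3,7

step 1: dequeue 5; queue=[2,4,8]; order=5
step 2: dequeue 2; queue=[4,8,0,1]; order=5,2
step 3: dequeue 4; queue=[8,0,1,6]; order=5,2,4
step 4: dequeue 8; queue=[0,1,6]; order=5,2,4,8
step 5: dequeue 0; queue=[1,6,3]; order=5,2,4,8,0
step 6: dequeue 1; queue=[6,3]; order=5,2,4,8,0,1
step 7: dequeue 6; queue=[3,7]; order=5,2,4,8,0,1,6
step 8: dequeue 3; queue=[7]; order=5,2,4,8,0,1,6,3
step 9: dequeue 7; queue=[(empty)]; order=5,2,4,8,0,1,6,3,7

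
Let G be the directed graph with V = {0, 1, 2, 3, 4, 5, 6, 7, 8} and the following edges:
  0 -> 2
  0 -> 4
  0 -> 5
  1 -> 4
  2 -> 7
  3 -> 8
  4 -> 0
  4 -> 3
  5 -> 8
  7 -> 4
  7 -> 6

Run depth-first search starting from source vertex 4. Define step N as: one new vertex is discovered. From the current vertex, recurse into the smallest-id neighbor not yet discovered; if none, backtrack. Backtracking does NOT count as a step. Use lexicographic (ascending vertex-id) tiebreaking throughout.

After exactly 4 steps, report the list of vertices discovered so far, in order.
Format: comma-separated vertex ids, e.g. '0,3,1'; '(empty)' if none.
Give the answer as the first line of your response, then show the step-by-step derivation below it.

4,0,2,7

step 1: discover 4; path=4; order=4
step 2: discover 0; path=4>0; order=4,0
step 3: discover 2; path=4>0>2; order=4,0,2
step 4: discover 7; path=4>0>2>7; order=4,0,2,7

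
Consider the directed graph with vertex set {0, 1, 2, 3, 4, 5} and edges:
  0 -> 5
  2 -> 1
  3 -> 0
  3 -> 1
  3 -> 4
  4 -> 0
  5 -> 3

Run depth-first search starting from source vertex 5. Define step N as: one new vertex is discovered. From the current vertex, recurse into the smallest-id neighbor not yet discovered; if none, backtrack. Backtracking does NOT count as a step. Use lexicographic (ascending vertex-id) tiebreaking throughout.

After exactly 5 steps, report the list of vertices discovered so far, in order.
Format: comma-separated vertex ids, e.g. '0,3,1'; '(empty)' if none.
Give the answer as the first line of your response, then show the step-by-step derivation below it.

5,3,0,1,4

step 1: discover 5; path=5; order=5
step 2: discover 3; path=5>3; order=5,3
step 3: discover 0; path=5>3>0; order=5,3,0
step 4: discover 1; path=5>3>1; order=5,3,0,1
step 5: discover 4; path=5>3>4; order=5,3,0,1,4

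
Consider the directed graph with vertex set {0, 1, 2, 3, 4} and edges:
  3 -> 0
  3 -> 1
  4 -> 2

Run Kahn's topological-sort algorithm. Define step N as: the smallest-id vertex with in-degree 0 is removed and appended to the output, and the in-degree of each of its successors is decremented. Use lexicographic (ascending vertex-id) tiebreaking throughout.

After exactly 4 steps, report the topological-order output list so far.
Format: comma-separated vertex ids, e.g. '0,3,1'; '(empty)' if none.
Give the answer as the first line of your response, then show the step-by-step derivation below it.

3,0,1,4

step 1: output 3; order=[3]; indeg=(0,0,1,0,0)
step 2: output 0; order=[3,0]; indeg=(0,0,1,0,0)
step 3: output 1; order=[3,0,1]; indeg=(0,0,1,0,0)
step 4: output 4; order=[3,0,1,4]; indeg=(0,0,0,0,0)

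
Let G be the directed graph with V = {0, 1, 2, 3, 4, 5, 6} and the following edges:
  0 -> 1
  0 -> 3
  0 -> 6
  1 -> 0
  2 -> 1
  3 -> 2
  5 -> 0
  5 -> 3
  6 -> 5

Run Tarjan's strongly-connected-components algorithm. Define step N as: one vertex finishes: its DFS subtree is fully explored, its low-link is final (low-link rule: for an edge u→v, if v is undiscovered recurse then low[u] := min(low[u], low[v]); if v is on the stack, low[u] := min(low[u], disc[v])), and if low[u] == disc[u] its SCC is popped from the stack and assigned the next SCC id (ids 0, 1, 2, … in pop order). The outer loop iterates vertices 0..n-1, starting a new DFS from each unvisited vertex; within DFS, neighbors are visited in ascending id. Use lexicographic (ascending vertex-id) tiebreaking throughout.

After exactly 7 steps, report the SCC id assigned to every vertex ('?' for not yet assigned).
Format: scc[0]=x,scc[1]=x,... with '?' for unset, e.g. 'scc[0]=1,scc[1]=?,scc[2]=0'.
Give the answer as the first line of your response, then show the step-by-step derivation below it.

scc[0]=0,scc[1]=0,scc[2]=0,scc[3]=0,scc[4]=1,scc[5]=0,scc[6]=0

step 1: low=(low[0]=0,low[1]=0,low[2]=?,low[3]=?,low[4]=?,low[5]=?,low[6]=?); scc=(scc[0]=?,scc[1]=?,scc[2]=?,scc[3]=?,scc[4]=?,scc[5]=?,scc[6]=?)
step 2: low=(low[0]=0,low[1]=0,low[2]=1,low[3]=2,low[4]=?,low[5]=?,low[6]=?); scc=(scc[0]=?,scc[1]=?,scc[2]=?,scc[3]=?,scc[4]=?,scc[5]=?,scc[6]=?)
step 3: low=(low[0]=0,low[1]=0,low[2]=1,low[3]=1,low[4]=?,low[5]=?,low[6]=?); scc=(scc[0]=?,scc[1]=?,scc[2]=?,scc[3]=?,scc[4]=?,scc[5]=?,scc[6]=?)
step 4: low=(low[0]=0,low[1]=0,low[2]=1,low[3]=1,low[4]=?,low[5]=0,low[6]=4); scc=(scc[0]=?,scc[1]=?,scc[2]=?,scc[3]=?,scc[4]=?,scc[5]=?,scc[6]=?)
step 5: low=(low[0]=0,low[1]=0,low[2]=1,low[3]=1,low[4]=?,low[5]=0,low[6]=0); scc=(scc[0]=?,scc[1]=?,scc[2]=?,scc[3]=?,scc[4]=?,scc[5]=?,scc[6]=?)
step 6: low=(low[0]=0,low[1]=0,low[2]=1,low[3]=1,low[4]=?,low[5]=0,low[6]=0); scc=(scc[0]=0,scc[1]=0,scc[2]=0,scc[3]=0,scc[4]=?,scc[5]=0,scc[6]=0)
step 7: low=(low[0]=0,low[1]=0,low[2]=1,low[3]=1,low[4]=6,low[5]=0,low[6]=0); scc=(scc[0]=0,scc[1]=0,scc[2]=0,scc[3]=0,scc[4]=1,scc[5]=0,scc[6]=0)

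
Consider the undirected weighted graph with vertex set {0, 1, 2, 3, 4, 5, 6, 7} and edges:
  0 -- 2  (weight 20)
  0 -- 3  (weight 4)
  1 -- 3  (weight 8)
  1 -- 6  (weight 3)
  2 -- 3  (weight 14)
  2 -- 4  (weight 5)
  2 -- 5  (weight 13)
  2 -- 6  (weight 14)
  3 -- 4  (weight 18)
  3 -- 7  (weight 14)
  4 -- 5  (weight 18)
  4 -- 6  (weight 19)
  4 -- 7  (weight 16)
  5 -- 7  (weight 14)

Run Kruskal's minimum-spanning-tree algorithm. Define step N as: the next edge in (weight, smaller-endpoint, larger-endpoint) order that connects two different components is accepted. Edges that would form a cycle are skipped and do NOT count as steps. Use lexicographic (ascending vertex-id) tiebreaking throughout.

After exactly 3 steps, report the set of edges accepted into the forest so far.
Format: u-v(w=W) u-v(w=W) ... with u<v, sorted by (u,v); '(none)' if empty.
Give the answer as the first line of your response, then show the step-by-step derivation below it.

0-3(w=4) 1-6(w=3) 2-4(w=5)

step 1: add edge 1-6 (w=3); MST = {1-6(w=3)}
step 2: add edge 0-3 (w=4); MST = {0-3(w=4) 1-6(w=3)}
step 3: add edge 2-4 (w=5); MST = {0-3(w=4) 1-6(w=3) 2-4(w=5)}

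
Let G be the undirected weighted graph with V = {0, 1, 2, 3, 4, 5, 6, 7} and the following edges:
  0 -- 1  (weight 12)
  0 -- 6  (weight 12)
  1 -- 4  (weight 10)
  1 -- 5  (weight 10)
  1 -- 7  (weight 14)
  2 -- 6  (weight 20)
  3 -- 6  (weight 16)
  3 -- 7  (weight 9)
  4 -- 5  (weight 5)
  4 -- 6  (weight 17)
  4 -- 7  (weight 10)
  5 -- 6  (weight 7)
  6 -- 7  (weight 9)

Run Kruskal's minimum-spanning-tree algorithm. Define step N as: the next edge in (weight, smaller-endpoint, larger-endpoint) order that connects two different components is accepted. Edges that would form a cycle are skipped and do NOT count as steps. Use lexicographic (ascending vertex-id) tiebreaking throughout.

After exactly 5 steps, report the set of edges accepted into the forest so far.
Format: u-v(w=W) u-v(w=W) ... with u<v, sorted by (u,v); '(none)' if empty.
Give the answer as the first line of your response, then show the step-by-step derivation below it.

1-4(w=10) 3-7(w=9) 4-5(w=5) 5-6(w=7) 6-7(w=9)

step 1: add edge 4-5 (w=5); MST = {4-5(w=5)}
step 2: add edge 5-6 (w=7); MST = {4-5(w=5) 5-6(w=7)}
step 3: add edge 3-7 (w=9); MST = {3-7(w=9) 4-5(w=5) 5-6(w=7)}
step 4: add edge 6-7 (w=9); MST = {3-7(w=9) 4-5(w=5) 5-6(w=7) 6-7(w=9)}
step 5: add edge 1-4 (w=10); MST = {1-4(w=10) 3-7(w=9) 4-5(w=5) 5-6(w=7) 6-7(w=9)}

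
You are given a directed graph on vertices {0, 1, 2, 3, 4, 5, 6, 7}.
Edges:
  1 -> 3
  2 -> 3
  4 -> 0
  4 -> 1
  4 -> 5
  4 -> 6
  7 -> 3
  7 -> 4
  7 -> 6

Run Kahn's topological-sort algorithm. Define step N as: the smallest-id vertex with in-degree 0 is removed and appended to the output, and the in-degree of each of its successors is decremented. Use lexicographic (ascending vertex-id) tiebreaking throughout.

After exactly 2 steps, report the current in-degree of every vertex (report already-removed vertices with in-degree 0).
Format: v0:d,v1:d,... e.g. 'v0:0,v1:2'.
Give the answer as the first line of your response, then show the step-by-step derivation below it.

v0:1,v1:1,v2:0,v3:1,v4:0,v5:1,v6:1,v7:0

step 1: output 2; order=[2]; indeg=(1,1,0,2,1,1,2,0)
step 2: output 7; order=[2,7]; indeg=(1,1,0,1,0,1,1,0)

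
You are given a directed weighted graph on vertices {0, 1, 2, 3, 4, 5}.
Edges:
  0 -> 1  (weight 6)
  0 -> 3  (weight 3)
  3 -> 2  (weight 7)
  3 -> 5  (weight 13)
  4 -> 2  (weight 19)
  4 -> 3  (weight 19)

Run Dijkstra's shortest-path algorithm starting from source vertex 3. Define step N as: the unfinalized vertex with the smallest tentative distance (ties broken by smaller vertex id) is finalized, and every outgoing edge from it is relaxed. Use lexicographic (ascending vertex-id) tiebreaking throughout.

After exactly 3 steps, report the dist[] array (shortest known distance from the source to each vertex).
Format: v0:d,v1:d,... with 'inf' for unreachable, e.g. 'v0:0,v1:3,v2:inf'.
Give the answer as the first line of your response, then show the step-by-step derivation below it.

v0:inf,v1:inf,v2:7,v3:0,v4:inf,v5:13

step 1: dist = v0:inf,v1:inf,v2:7,v3:0,v4:inf,v5:13
step 2: dist = v0:inf,v1:inf,v2:7,v3:0,v4:inf,v5:13
step 3: dist = v0:inf,v1:inf,v2:7,v3:0,v4:inf,v5:13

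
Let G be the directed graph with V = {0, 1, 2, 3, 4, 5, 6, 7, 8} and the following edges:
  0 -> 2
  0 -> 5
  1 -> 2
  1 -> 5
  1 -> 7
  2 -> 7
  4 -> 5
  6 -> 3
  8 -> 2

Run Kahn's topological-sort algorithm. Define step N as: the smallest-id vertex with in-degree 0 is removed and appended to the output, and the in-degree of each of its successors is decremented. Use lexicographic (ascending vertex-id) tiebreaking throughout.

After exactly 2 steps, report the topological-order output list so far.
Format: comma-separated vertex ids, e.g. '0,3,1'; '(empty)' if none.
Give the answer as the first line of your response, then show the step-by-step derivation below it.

0,1

step 1: output 0; order=[0]; indeg=(0,0,2,1,0,2,0,2,0)
step 2: output 1; order=[0,1]; indeg=(0,0,1,1,0,1,0,1,0)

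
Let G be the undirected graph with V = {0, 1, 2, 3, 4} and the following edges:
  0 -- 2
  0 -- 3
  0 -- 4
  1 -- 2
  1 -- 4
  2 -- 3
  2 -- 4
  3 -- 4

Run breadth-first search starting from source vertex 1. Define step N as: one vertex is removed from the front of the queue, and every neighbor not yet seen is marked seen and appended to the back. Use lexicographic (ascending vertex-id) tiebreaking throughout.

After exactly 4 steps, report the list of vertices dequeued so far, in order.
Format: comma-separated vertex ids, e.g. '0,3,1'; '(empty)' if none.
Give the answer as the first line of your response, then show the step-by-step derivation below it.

1,2,4,0

step 1: dequeue 1; queue=[2,4]; order=1
step 2: dequeue 2; queue=[4,0,3]; order=1,2
step 3: dequeue 4; queue=[0,3]; order=1,2,4
step 4: dequeue 0; queue=[3]; order=1,2,4,0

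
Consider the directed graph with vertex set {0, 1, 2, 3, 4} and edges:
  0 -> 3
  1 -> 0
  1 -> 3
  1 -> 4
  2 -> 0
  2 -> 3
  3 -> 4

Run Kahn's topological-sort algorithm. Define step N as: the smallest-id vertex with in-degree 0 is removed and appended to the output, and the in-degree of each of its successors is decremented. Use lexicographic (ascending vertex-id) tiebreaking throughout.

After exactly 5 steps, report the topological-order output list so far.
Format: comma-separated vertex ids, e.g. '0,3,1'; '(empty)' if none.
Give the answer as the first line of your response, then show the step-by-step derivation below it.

1,2,0,3,4

step 1: output 1; order=[1]; indeg=(1,0,0,2,1)
step 2: output 2; order=[1,2]; indeg=(0,0,0,1,1)
step 3: output 0; order=[1,2,0]; indeg=(0,0,0,0,1)
step 4: output 3; order=[1,2,0,3]; indeg=(0,0,0,0,0)
step 5: output 4; order=[1,2,0,3,4]; indeg=(0,0,0,0,0)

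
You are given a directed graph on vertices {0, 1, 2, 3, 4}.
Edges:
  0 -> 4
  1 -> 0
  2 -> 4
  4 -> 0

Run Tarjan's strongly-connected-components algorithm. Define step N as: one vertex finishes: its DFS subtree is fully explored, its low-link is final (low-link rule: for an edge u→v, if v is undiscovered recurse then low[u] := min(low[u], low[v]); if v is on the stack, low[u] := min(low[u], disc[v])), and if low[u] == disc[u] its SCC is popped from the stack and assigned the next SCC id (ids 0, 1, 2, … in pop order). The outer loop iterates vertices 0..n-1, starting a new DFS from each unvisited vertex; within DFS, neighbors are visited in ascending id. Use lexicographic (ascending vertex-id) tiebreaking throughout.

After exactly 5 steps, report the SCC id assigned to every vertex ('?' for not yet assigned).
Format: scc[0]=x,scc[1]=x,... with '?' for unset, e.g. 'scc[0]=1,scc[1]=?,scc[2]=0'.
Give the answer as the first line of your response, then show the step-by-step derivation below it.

scc[0]=0,scc[1]=1,scc[2]=2,scc[3]=3,scc[4]=0

step 1: low=(low[0]=0,low[1]=?,low[2]=?,low[3]=?,low[4]=0); scc=(scc[0]=?,scc[1]=?,scc[2]=?,scc[3]=?,scc[4]=?)
step 2: low=(low[0]=0,low[1]=?,low[2]=?,low[3]=?,low[4]=0); scc=(scc[0]=0,scc[1]=?,scc[2]=?,scc[3]=?,scc[4]=0)
step 3: low=(low[0]=0,low[1]=2,low[2]=?,low[3]=?,low[4]=0); scc=(scc[0]=0,scc[1]=1,scc[2]=?,scc[3]=?,scc[4]=0)
step 4: low=(low[0]=0,low[1]=2,low[2]=3,low[3]=?,low[4]=0); scc=(scc[0]=0,scc[1]=1,scc[2]=2,scc[3]=?,scc[4]=0)
step 5: low=(low[0]=0,low[1]=2,low[2]=3,low[3]=4,low[4]=0); scc=(scc[0]=0,scc[1]=1,scc[2]=2,scc[3]=3,scc[4]=0)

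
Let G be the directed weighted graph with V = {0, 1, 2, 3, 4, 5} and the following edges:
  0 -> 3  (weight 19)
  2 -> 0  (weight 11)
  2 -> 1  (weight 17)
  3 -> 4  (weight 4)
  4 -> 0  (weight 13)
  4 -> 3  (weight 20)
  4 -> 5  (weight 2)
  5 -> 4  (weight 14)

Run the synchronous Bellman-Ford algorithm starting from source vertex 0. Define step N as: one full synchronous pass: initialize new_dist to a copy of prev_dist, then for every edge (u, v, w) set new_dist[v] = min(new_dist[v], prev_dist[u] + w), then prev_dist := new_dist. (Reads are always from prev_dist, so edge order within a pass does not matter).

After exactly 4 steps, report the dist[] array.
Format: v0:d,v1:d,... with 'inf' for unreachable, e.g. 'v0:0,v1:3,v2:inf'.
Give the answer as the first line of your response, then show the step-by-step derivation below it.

v0:0,v1:inf,v2:inf,v3:19,v4:23,v5:25

step 1: dist = v0:0,v1:inf,v2:inf,v3:19,v4:inf,v5:inf
step 2: dist = v0:0,v1:inf,v2:inf,v3:19,v4:23,v5:inf
step 3: dist = v0:0,v1:inf,v2:inf,v3:19,v4:23,v5:25
step 4: dist = v0:0,v1:inf,v2:inf,v3:19,v4:23,v5:25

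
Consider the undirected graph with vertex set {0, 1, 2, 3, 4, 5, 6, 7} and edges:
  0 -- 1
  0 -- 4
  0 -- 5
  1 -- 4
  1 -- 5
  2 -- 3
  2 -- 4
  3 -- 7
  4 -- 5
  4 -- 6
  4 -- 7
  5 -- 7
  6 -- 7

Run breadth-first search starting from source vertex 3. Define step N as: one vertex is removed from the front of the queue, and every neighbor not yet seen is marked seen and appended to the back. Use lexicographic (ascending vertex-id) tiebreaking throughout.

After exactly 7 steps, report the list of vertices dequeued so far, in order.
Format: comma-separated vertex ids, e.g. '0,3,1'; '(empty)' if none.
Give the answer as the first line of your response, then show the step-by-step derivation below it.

3,2,7,4,5,6,0

step 1: dequeue 3; queue=[2,7]; order=3
step 2: dequeue 2; queue=[7,4]; order=3,2
step 3: dequeue 7; queue=[4,5,6]; order=3,2,7
step 4: dequeue 4; queue=[5,6,0,1]; order=3,2,7,4
step 5: dequeue 5; queue=[6,0,1]; order=3,2,7,4,5
step 6: dequeue 6; queue=[0,1]; order=3,2,7,4,5,6
step 7: dequeue 0; queue=[1]; order=3,2,7,4,5,6,0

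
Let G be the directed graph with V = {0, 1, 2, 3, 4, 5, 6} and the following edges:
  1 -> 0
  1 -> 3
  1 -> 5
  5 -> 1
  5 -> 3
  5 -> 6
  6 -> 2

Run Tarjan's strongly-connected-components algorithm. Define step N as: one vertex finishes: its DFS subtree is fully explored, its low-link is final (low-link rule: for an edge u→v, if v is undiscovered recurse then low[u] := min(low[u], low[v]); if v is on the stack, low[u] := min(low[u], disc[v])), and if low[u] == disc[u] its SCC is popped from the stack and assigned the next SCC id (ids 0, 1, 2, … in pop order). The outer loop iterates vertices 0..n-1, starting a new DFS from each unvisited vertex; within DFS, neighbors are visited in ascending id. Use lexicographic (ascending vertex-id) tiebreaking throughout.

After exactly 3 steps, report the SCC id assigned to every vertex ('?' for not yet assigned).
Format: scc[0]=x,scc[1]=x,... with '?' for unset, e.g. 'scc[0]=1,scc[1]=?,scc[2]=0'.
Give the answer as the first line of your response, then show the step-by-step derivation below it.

scc[0]=0,scc[1]=?,scc[2]=2,scc[3]=1,scc[4]=?,scc[5]=?,scc[6]=?

step 1: low=(low[0]=0,low[1]=?,low[2]=?,low[3]=?,low[4]=?,low[5]=?,low[6]=?); scc=(scc[0]=0,scc[1]=?,scc[2]=?,scc[3]=?,scc[4]=?,scc[5]=?,scc[6]=?)
step 2: low=(low[0]=0,low[1]=1,low[2]=?,low[3]=2,low[4]=?,low[5]=?,low[6]=?); scc=(scc[0]=0,scc[1]=?,scc[2]=?,scc[3]=1,scc[4]=?,scc[5]=?,scc[6]=?)
step 3: low=(low[0]=0,low[1]=1,low[2]=5,low[3]=2,low[4]=?,low[5]=1,low[6]=4); scc=(scc[0]=0,scc[1]=?,scc[2]=2,scc[3]=1,scc[4]=?,scc[5]=?,scc[6]=?)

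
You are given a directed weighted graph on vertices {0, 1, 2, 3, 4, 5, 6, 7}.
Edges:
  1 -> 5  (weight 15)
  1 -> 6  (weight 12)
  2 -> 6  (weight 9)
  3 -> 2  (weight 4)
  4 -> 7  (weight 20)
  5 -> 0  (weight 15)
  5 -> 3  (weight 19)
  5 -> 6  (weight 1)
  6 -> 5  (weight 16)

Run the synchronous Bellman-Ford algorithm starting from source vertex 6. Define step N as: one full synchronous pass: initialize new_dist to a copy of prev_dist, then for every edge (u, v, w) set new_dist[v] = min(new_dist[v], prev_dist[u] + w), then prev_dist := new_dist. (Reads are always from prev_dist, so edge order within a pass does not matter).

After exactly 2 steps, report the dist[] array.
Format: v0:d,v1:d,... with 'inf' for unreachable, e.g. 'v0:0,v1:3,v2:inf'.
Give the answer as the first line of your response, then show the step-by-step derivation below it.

v0:31,v1:inf,v2:inf,v3:35,v4:inf,v5:16,v6:0,v7:inf

step 1: dist = v0:inf,v1:inf,v2:inf,v3:inf,v4:inf,v5:16,v6:0,v7:inf
step 2: dist = v0:31,v1:inf,v2:inf,v3:35,v4:inf,v5:16,v6:0,v7:inf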